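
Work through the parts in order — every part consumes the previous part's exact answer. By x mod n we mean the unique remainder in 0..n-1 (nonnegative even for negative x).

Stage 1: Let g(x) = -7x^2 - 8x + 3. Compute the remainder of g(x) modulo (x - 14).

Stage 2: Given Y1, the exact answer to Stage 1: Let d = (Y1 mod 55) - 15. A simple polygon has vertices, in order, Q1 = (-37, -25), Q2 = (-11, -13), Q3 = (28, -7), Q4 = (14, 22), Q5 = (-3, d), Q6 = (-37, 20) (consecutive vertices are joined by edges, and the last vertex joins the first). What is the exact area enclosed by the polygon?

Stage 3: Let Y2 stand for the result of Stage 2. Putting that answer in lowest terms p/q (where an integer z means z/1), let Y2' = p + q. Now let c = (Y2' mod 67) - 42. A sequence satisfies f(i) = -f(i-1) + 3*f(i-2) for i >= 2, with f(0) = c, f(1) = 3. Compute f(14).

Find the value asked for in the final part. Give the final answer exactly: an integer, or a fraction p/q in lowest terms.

711846

Stage 1: remainder = value at the root: -7*(14)^2 - 8*(14)^1 + 3 = (-1372) + (-112) + (3) = -1481; answer -1481
Stage 2: Y1 = -1481; d = -11; cross terms: (-37*-13 - -11*-25)=206, (-11*-7 - 28*-13)=441, (28*22 - 14*-7)=714, (14*-11 - -3*22)=-88, (-3*20 - -37*-11)=-467, (-37*-25 - -37*20)=1665; twice the area = |2471| = 2471; area = 2471/2; answer 2471/2
Stage 3: Y2 = 2471/2; threaded value p + q = 2473; c = 19; f(2) = -1*(3) + 3*(19) = 54; iterating: f(2)=54, f(3)=-45, f(4)=207, f(5)=-342, f(6)=963, f(7)=-1989, f(8)=4878, f(9)=-10845, f(10)=25479, f(11)=-58014, f(12)=134451, f(13)=-308493, f(14)=711846; answer 711846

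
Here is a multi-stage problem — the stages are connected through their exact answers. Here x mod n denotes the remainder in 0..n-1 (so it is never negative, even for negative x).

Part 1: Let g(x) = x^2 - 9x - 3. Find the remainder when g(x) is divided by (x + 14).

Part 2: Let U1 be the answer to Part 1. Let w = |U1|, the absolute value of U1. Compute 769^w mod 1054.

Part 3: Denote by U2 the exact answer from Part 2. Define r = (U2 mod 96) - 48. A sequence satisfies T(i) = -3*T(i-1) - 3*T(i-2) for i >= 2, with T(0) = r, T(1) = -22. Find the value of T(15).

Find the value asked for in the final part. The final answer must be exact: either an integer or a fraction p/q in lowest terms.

Part 1: remainder = value at the root: 1*(-14)^2 - 9*(-14)^1 - 3 = (196) + (126) + (-3) = 319; answer 319
Part 2: U1 = 319; w = 319; squarings mod 1054: 769^1=769, 769^2=67, 769^4=273, 769^8=749, 769^16=273, 769^32=749, 769^64=273, 769^128=749, 769^256=273; 769^319 = 769^1 * 769^2 * 769^4 * 769^8 * 769^16 * 769^32 * 769^256 = 149 (mod 1054); answer 149
Part 3: U2 = 149; r = 5; T(2) = -3*(-22) - 3*(5) = 51; iterating: T(2)=51, T(3)=-87, T(4)=108, T(5)=-63, T(6)=-135, T(7)=594, T(8)=-1377, T(9)=2349, T(10)=-2916, T(11)=1701, T(12)=3645, T(13)=-16038, T(14)=37179, T(15)=-63423; answer -63423

-63423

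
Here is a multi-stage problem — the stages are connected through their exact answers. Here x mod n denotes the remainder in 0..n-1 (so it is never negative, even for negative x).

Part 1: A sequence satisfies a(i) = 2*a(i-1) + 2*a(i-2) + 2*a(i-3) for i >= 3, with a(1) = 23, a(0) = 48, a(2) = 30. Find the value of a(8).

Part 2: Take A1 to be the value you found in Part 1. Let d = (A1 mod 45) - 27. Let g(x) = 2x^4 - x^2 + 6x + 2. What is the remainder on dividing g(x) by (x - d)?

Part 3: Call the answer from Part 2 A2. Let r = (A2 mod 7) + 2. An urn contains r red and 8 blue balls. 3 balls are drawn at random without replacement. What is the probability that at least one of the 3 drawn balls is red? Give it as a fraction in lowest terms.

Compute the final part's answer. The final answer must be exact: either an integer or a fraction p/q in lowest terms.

Part 1: a(3) = 2*(30) + 2*(23) + 2*(48) = 202; iterating: a(3)=202, a(4)=510, a(5)=1484, a(6)=4392, a(7)=12772, a(8)=37296; answer 37296
Part 2: A1 = 37296; d = 9; remainder = value at the root: 2*(9)^4 - 1*(9)^2 + 6*(9)^1 + 2 = (13122) + (-81) + (54) + (2) = 13097; answer 13097
Part 3: A2 = 13097; r = 2; total draws C(10,3) = 120; complement C(8,3) = 56; favorable 120 - 56 = 64; P = 8/15; answer 8/15

8/15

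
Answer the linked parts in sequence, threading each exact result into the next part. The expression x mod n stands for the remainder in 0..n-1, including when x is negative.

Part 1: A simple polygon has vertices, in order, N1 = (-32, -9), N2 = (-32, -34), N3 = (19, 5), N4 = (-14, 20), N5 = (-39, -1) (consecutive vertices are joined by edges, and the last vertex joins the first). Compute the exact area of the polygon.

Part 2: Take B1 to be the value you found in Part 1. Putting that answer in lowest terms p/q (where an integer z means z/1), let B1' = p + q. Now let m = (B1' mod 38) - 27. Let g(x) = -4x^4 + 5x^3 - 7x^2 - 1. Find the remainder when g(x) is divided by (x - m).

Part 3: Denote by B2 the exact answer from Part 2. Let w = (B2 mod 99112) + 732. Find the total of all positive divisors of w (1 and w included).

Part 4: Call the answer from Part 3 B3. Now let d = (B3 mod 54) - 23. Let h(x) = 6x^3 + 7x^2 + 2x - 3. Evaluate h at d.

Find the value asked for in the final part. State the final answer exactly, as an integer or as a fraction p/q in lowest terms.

Part 1: cross terms: (-32*-34 - -32*-9)=800, (-32*5 - 19*-34)=486, (19*20 - -14*5)=450, (-14*-1 - -39*20)=794, (-39*-9 - -32*-1)=319; twice the area = |2849| = 2849; area = 2849/2; answer 2849/2
Part 2: B1 = 2849/2; threaded value p + q = 2851; m = -26; remainder = value at the root: -4*(-26)^4 + 5*(-26)^3 - 7*(-26)^2 - 1 = (-1827904) + (-87880) + (-4732) + (-1) = -1920517; answer -1920517
Part 3: B2 = -1920517; w = 62455; 62455 = 5 * 12491; sigma = (1 + 5) * (1 + 12491) = 6 * 12492 = 74952; answer 74952
Part 4: B3 = 74952; d = -23; 6*(-23)^3 + 7*(-23)^2 + 2*(-23)^1 - 3 = (-73002) + (3703) + (-46) + (-3) = -69348; answer -69348

-69348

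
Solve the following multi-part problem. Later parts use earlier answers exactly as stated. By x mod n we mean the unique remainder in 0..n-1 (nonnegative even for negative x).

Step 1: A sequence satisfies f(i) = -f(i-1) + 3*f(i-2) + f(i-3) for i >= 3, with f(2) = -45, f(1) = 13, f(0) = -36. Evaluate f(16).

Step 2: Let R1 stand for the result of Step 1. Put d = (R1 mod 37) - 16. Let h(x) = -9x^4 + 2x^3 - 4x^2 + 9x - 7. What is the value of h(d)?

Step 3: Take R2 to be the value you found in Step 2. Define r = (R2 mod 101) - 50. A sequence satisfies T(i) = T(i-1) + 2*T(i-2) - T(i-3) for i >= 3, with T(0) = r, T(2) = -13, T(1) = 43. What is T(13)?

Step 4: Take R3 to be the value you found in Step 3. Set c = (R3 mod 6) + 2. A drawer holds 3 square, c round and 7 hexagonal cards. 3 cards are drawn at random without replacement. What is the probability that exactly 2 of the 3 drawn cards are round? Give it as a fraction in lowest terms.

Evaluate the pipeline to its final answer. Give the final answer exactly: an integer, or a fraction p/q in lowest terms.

15/91

Step 1: f(3) = -1*(-45) + 3*(13) + 1*(-36) = 48; iterating: f(3)=48, f(4)=-170, f(5)=269, f(6)=-731, f(7)=1368, f(8)=-3292, f(9)=6665, f(10)=-15173, f(11)=31876, f(12)=-70730, f(13)=151185, f(14)=-331499, f(15)=714324, f(16)=-1557636; answer -1557636
Step 2: R1 = -1557636; d = 11; -9*(11)^4 + 2*(11)^3 - 4*(11)^2 + 9*(11)^1 - 7 = (-131769) + (2662) + (-484) + (99) + (-7) = -129499; answer -129499
Step 3: R2 = -129499; r = 34; T(3) = 1*(-13) + 2*(43) - 1*(34) = 39; iterating: T(3)=39, T(4)=-30, T(5)=61, T(6)=-38, T(7)=114, T(8)=-23, T(9)=243, T(10)=83, T(11)=592, T(12)=515, T(13)=1616; answer 1616
Step 4: R3 = 1616; c = 4; total draws C(14,3) = 364; favorable C(4,2)*C(10,1) = 60; P = 15/91; answer 15/91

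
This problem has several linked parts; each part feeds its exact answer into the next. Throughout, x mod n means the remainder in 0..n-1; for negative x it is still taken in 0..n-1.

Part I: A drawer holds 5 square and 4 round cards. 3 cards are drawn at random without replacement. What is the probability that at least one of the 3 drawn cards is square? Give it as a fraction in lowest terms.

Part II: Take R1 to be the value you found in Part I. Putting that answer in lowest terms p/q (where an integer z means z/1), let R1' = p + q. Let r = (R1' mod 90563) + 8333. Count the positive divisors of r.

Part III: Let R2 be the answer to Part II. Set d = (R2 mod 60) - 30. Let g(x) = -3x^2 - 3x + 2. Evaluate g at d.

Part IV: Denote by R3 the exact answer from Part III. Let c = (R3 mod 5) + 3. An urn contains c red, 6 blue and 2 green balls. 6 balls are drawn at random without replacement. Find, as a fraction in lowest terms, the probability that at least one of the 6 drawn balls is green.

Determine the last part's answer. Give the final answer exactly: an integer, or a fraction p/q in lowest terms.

17/22

Part I: total draws C(9,3) = 84; complement C(4,3) = 4; favorable 84 - 4 = 80; P = 20/21; answer 20/21
Part II: R1 = 20/21; threaded value p + q = 41; r = 8374; 8374 = 2 * 53 * 79; number of divisors = (1+1) * (1+1) * (1+1) = 8; answer 8
Part III: R2 = 8; d = -22; -3*(-22)^2 - 3*(-22)^1 + 2 = (-1452) + (66) + (2) = -1384; answer -1384
Part IV: R3 = -1384; c = 4; total draws C(12,6) = 924; complement C(10,6) = 210; favorable 924 - 210 = 714; P = 17/22; answer 17/22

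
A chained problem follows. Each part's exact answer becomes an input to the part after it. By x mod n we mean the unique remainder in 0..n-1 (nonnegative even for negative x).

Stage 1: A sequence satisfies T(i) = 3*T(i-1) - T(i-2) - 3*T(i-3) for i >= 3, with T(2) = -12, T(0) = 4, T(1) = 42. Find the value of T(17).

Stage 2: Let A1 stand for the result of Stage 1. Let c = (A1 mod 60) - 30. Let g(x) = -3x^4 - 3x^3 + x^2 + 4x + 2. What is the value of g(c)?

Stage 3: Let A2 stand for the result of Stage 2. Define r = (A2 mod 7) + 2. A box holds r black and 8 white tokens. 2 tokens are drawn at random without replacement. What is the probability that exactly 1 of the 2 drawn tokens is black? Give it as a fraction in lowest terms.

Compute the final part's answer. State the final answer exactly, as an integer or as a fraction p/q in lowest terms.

Stage 1: T(3) = 3*(-12) - 1*(42) - 3*(4) = -90; iterating: T(3)=-90, T(4)=-384, T(5)=-1026, T(6)=-2424, T(7)=-5094, T(8)=-9780, T(9)=-16974, T(10)=-25860, T(11)=-31266, T(12)=-17016, T(13)=57798, T(14)=284208, T(15)=845874, T(16)=2080020, T(17)=4541562; answer 4541562
Stage 2: A1 = 4541562; c = 12; -3*(12)^4 - 3*(12)^3 + 1*(12)^2 + 4*(12)^1 + 2 = (-62208) + (-5184) + (144) + (48) + (2) = -67198; answer -67198
Stage 3: A2 = -67198; r = 4; total draws C(12,2) = 66; favorable C(4,1)*C(8,1) = 32; P = 16/33; answer 16/33

16/33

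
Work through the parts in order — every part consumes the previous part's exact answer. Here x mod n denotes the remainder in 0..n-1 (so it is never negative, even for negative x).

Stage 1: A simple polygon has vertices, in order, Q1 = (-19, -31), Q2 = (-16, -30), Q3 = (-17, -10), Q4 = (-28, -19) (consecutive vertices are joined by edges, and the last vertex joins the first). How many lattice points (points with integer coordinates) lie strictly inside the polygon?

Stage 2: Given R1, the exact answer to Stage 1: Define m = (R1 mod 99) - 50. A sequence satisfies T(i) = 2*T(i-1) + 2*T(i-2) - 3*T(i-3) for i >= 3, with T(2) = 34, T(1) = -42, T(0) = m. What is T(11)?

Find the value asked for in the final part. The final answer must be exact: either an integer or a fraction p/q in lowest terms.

Stage 1: cross terms: (-19*-30 - -16*-31)=74, (-16*-10 - -17*-30)=-350, (-17*-19 - -28*-10)=43, (-28*-31 - -19*-19)=507; twice the area = |274| = 274; area = 137; boundary points = 1 + 1 + 1 + 3 = 6; strictly interior points = area - boundary/2 + 1 = 135; answer 135
Stage 2: R1 = 135; m = -14; T(3) = 2*(34) + 2*(-42) - 3*(-14) = 26; iterating: T(3)=26, T(4)=246, T(5)=442, T(6)=1298, T(7)=2742, T(8)=6754, T(9)=15098, T(10)=35478, T(11)=80890; answer 80890

80890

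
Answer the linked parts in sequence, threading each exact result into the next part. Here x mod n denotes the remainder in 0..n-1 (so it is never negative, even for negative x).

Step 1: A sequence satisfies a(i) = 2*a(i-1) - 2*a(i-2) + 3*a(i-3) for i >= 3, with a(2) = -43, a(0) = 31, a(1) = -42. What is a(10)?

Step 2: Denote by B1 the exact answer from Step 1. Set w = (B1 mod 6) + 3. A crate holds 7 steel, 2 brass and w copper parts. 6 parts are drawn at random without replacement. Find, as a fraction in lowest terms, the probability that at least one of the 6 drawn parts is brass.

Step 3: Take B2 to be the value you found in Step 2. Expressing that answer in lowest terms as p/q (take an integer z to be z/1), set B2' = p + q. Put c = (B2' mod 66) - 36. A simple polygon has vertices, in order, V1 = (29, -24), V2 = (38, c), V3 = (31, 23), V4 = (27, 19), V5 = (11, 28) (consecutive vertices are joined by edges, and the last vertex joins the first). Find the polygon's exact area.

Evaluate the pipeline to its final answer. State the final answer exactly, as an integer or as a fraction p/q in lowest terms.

1253/2

Step 1: a(3) = 2*(-43) - 2*(-42) + 3*(31) = 91; iterating: a(3)=91, a(4)=142, a(5)=-27, a(6)=-65, a(7)=350, a(8)=749, a(9)=603, a(10)=758; answer 758
Step 2: B1 = 758; w = 5; total draws C(14,6) = 3003; complement C(12,6) = 924; favorable 3003 - 924 = 2079; P = 9/13; answer 9/13
Step 3: B2 = 9/13; threaded value p + q = 22; c = -14; cross terms: (29*-14 - 38*-24)=506, (38*23 - 31*-14)=1308, (31*19 - 27*23)=-32, (27*28 - 11*19)=547, (11*-24 - 29*28)=-1076; twice the area = |1253| = 1253; area = 1253/2; answer 1253/2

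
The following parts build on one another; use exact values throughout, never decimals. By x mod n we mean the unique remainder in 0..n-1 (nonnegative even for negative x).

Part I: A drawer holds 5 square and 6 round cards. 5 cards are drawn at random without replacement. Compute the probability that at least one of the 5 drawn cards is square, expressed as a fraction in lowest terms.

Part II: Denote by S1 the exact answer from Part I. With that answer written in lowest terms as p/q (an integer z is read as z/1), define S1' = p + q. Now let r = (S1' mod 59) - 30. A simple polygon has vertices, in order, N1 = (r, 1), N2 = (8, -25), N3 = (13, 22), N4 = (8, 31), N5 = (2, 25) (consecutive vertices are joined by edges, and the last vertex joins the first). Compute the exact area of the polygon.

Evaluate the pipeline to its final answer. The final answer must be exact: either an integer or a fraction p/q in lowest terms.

305

Part I: total draws C(11,5) = 462; complement C(6,5) = 6; favorable 462 - 6 = 456; P = 76/77; answer 76/77
Part II: S1 = 76/77; threaded value p + q = 153; r = 5; cross terms: (5*-25 - 8*1)=-133, (8*22 - 13*-25)=501, (13*31 - 8*22)=227, (8*25 - 2*31)=138, (2*1 - 5*25)=-123; twice the area = |610| = 610; area = 305; answer 305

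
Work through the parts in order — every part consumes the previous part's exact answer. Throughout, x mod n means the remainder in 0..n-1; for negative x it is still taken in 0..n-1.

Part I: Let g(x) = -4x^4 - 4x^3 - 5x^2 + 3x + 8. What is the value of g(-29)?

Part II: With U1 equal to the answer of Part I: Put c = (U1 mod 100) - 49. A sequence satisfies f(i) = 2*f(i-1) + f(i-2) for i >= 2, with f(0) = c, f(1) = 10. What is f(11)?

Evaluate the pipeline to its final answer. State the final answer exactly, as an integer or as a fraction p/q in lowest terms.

55032

Part I: -4*(-29)^4 - 4*(-29)^3 - 5*(-29)^2 + 3*(-29)^1 + 8 = (-2829124) + (97556) + (-4205) + (-87) + (8) = -2735852; answer -2735852
Part II: U1 = -2735852; c = -1; f(2) = 2*(10) + 1*(-1) = 19; iterating: f(2)=19, f(3)=48, f(4)=115, f(5)=278, f(6)=671, f(7)=1620, f(8)=3911, f(9)=9442, f(10)=22795, f(11)=55032; answer 55032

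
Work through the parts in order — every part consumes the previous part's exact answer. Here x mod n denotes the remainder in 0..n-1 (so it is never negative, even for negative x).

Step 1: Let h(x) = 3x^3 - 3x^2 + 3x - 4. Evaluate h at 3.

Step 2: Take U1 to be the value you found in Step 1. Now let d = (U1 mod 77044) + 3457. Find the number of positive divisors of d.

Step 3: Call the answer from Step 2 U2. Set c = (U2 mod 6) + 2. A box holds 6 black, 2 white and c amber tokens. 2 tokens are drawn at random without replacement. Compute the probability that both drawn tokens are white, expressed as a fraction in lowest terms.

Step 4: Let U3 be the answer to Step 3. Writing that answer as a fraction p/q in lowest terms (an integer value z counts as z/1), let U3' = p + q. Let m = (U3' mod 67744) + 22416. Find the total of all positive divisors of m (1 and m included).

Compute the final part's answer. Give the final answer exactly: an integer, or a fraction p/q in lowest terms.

36792

Step 1: 3*(3)^3 - 3*(3)^2 + 3*(3)^1 - 4 = (81) + (-27) + (9) + (-4) = 59; answer 59
Step 2: U1 = 59; d = 3516; 3516 = 2^2 * 3 * 293; number of divisors = (2+1) * (1+1) * (1+1) = 12; answer 12
Step 3: U2 = 12; c = 2; total draws C(10,2) = 45; favorable C(2,2) = 1; P = 1/45; answer 1/45
Step 4: U3 = 1/45; threaded value p + q = 46; m = 22462; 22462 = 2 * 11 * 1021; sigma = (1 + 2) * (1 + 11) * (1 + 1021) = 3 * 12 * 1022 = 36792; answer 36792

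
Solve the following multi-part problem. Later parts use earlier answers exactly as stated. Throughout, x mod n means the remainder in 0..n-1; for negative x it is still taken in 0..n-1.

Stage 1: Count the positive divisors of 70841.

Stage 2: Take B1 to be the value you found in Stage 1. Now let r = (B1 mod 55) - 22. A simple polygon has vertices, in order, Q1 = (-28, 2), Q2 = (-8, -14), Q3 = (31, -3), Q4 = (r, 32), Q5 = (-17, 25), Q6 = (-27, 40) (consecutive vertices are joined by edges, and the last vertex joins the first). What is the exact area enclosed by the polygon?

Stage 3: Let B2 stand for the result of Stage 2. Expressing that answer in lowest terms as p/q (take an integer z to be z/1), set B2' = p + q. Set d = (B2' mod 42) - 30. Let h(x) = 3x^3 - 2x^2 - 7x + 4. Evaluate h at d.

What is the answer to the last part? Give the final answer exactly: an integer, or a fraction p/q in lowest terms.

-37394

Stage 1: 70841 is prime, so its only divisors are 1 and 70841; count = 2; answer 2
Stage 2: B1 = 2; r = -20; cross terms: (-28*-14 - -8*2)=408, (-8*-3 - 31*-14)=458, (31*32 - -20*-3)=932, (-20*25 - -17*32)=44, (-17*40 - -27*25)=-5, (-27*2 - -28*40)=1066; twice the area = |2903| = 2903; area = 2903/2; answer 2903/2
Stage 3: B2 = 2903/2; threaded value p + q = 2905; d = -23; 3*(-23)^3 - 2*(-23)^2 - 7*(-23)^1 + 4 = (-36501) + (-1058) + (161) + (4) = -37394; answer -37394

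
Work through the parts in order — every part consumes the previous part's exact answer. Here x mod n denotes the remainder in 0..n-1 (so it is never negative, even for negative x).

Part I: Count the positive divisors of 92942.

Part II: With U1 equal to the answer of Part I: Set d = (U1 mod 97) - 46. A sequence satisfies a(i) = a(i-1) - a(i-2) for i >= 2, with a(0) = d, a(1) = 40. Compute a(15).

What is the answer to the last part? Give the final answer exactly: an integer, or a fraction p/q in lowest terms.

Part I: 92942 = 2 * 46471; number of divisors = (1+1) * (1+1) = 4; answer 4
Part II: U1 = 4; d = -42; a(2) = 1*(40) - 1*(-42) = 82; iterating: a(2)=82, a(3)=42, a(4)=-40, a(5)=-82, a(6)=-42, a(7)=40, a(8)=82, a(9)=42, a(10)=-40, a(11)=-82, a(12)=-42, a(13)=40, a(14)=82, a(15)=42; answer 42

42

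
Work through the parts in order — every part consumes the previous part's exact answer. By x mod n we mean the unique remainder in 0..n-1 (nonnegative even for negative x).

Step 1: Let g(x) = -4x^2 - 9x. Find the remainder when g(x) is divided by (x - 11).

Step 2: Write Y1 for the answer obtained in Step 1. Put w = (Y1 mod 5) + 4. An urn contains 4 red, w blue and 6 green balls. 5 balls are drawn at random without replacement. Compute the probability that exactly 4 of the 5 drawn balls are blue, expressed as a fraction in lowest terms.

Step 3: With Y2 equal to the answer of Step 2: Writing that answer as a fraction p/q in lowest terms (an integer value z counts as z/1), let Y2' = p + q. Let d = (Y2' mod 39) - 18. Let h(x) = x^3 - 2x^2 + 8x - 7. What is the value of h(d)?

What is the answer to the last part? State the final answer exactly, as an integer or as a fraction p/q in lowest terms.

-343

Step 1: remainder = value at the root: -4*(11)^2 - 9*(11)^1 = (-484) + (-99) = -583; answer -583
Step 2: Y1 = -583; w = 6; total draws C(16,5) = 4368; favorable C(6,4)*C(10,1) = 150; P = 25/728; answer 25/728
Step 3: Y2 = 25/728; threaded value p + q = 753; d = -6; 1*(-6)^3 - 2*(-6)^2 + 8*(-6)^1 - 7 = (-216) + (-72) + (-48) + (-7) = -343; answer -343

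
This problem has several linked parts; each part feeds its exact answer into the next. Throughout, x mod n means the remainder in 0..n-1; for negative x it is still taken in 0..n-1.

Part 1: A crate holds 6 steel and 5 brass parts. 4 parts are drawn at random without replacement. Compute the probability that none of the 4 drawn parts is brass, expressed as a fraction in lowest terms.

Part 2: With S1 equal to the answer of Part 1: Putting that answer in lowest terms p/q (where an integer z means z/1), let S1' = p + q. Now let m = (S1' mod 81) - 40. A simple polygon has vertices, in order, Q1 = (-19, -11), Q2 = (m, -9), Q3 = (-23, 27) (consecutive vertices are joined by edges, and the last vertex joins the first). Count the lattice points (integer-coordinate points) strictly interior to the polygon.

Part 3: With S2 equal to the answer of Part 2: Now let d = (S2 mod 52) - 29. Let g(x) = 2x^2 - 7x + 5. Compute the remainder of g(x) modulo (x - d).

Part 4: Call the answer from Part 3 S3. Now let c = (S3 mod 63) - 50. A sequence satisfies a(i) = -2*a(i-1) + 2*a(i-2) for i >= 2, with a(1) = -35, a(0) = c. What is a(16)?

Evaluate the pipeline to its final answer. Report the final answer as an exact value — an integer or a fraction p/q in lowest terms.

Part 1: total draws C(11,4) = 330; favorable C(6,4) = 15; P = 1/22; answer 1/22
Part 2: S1 = 1/22; threaded value p + q = 23; m = -17; cross terms: (-19*-9 - -17*-11)=-16, (-17*27 - -23*-9)=-666, (-23*-11 - -19*27)=766; twice the area = |84| = 84; area = 42; boundary points = 2 + 6 + 2 = 10; strictly interior points = area - boundary/2 + 1 = 38; answer 38
Part 3: S2 = 38; d = 9; remainder = value at the root: 2*(9)^2 - 7*(9)^1 + 5 = (162) + (-63) + (5) = 104; answer 104
Part 4: S3 = 104; c = -9; a(2) = -2*(-35) + 2*(-9) = 52; iterating: a(2)=52, a(3)=-174, a(4)=452, a(5)=-1252, a(6)=3408, a(7)=-9320, a(8)=25456, a(9)=-69552, a(10)=190016, a(11)=-519136, a(12)=1418304, a(13)=-3874880, a(14)=10586368, a(15)=-28922496, a(16)=79017728; answer 79017728

79017728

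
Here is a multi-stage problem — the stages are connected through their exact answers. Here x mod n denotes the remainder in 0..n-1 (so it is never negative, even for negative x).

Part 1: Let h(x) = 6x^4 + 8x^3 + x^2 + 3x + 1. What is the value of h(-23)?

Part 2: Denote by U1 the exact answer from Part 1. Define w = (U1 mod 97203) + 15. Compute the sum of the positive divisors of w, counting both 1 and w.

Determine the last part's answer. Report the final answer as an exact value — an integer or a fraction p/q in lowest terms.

40410

Part 1: 6*(-23)^4 + 8*(-23)^3 + 1*(-23)^2 + 3*(-23)^1 + 1 = (1679046) + (-97336) + (529) + (-69) + (1) = 1582171; answer 1582171
Part 2: U1 = 1582171; w = 26938; 26938 = 2 * 13469; sigma = (1 + 2) * (1 + 13469) = 3 * 13470 = 40410; answer 40410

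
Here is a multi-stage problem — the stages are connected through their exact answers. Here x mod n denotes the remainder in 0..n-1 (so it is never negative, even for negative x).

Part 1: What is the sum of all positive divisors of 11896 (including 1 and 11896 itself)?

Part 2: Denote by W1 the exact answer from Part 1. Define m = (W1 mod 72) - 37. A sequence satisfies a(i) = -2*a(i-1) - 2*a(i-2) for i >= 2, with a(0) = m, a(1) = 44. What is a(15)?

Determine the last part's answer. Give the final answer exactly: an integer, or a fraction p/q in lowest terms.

3840

Part 1: 11896 = 2^3 * 1487; sigma = (1 + 2 + 4 + 8) * (1 + 1487) = 15 * 1488 = 22320; answer 22320
Part 2: W1 = 22320; m = -37; a(2) = -2*(44) - 2*(-37) = -14; iterating: a(2)=-14, a(3)=-60, a(4)=148, a(5)=-176, a(6)=56, a(7)=240, a(8)=-592, a(9)=704, a(10)=-224, a(11)=-960, a(12)=2368, a(13)=-2816, a(14)=896, a(15)=3840; answer 3840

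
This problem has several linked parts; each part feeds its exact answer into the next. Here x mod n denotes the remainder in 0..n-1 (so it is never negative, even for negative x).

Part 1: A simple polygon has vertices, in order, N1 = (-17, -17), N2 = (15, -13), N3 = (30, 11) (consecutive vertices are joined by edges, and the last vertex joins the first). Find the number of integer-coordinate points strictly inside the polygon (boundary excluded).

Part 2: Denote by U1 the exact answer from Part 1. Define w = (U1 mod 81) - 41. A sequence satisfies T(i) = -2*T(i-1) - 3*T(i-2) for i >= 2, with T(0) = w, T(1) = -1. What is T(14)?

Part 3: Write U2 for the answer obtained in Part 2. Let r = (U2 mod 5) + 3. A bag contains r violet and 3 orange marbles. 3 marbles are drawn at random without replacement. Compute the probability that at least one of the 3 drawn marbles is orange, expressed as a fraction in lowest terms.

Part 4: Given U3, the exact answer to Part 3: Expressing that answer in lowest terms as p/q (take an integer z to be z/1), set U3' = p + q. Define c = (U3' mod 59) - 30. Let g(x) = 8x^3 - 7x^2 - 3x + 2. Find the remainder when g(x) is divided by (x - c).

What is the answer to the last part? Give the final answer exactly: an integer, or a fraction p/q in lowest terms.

-100968

Part 1: cross terms: (-17*-13 - 15*-17)=476, (15*11 - 30*-13)=555, (30*-17 - -17*11)=-323; twice the area = |708| = 708; area = 354; boundary points = 4 + 3 + 1 = 8; strictly interior points = area - boundary/2 + 1 = 351; answer 351
Part 2: U1 = 351; w = -14; T(2) = -2*(-1) - 3*(-14) = 44; iterating: T(2)=44, T(3)=-85, T(4)=38, T(5)=179, T(6)=-472, T(7)=407, T(8)=602, T(9)=-2425, T(10)=3044, T(11)=1187, T(12)=-11506, T(13)=19451, T(14)=-4384; answer -4384
Part 3: U2 = -4384; r = 4; total draws C(7,3) = 35; complement C(4,3) = 4; favorable 35 - 4 = 31; P = 31/35; answer 31/35
Part 4: U3 = 31/35; threaded value p + q = 66; c = -23; remainder = value at the root: 8*(-23)^3 - 7*(-23)^2 - 3*(-23)^1 + 2 = (-97336) + (-3703) + (69) + (2) = -100968; answer -100968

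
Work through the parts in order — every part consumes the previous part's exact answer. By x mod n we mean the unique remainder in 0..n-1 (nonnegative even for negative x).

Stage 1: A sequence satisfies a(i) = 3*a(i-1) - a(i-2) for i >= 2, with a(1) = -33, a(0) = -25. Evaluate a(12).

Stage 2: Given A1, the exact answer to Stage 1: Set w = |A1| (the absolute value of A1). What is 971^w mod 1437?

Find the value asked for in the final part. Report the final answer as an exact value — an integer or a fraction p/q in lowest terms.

Stage 1: a(2) = 3*(-33) - 1*(-25) = -74; iterating: a(2)=-74, a(3)=-189, a(4)=-493, a(5)=-1290, a(6)=-3377, a(7)=-8841, a(8)=-23146, a(9)=-60597, a(10)=-158645, a(11)=-415338, a(12)=-1087369; answer -1087369
Stage 2: A1 = -1087369; w = 1087369; squarings mod 1437: 971^1=971, 971^2=169, 971^4=1258, 971^8=427, 971^16=1267, 971^32=160, 971^64=1171, 971^128=343, 971^256=1252, 971^512=1174, 971^1024=193, 971^2048=1324, 971^4096=1273, 971^8192=1030, 971^16384=394, 971^32768=40, 971^65536=163, 971^131072=703, 971^262144=1318, 971^524288=1228, 971^1048576=571; 971^1087369 = 971^1 * 971^8 * 971^128 * 971^256 * 971^512 * 971^1024 * 971^4096 * 971^32768 * 971^1048576 = 347 (mod 1437); answer 347

347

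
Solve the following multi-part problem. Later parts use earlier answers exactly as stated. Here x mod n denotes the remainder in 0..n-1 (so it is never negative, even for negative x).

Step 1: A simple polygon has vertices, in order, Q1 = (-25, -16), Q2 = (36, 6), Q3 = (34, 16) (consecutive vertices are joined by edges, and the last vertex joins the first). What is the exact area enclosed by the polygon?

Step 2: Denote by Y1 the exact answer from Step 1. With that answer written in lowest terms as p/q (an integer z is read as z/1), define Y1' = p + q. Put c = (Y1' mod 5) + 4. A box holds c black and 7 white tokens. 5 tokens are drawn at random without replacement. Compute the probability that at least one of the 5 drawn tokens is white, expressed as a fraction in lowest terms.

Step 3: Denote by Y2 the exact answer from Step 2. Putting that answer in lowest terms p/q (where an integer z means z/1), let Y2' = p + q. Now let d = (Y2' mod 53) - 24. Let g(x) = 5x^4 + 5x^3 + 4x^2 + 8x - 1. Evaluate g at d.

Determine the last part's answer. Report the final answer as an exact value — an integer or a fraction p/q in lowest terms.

271019

Step 1: cross terms: (-25*6 - 36*-16)=426, (36*16 - 34*6)=372, (34*-16 - -25*16)=-144; twice the area = |654| = 654; area = 327; answer 327
Step 2: Y1 = 327; threaded value p + q = 328; c = 7; total draws C(14,5) = 2002; complement C(7,5) = 21; favorable 2002 - 21 = 1981; P = 283/286; answer 283/286
Step 3: Y2 = 283/286; threaded value p + q = 569; d = 15; 5*(15)^4 + 5*(15)^3 + 4*(15)^2 + 8*(15)^1 - 1 = (253125) + (16875) + (900) + (120) + (-1) = 271019; answer 271019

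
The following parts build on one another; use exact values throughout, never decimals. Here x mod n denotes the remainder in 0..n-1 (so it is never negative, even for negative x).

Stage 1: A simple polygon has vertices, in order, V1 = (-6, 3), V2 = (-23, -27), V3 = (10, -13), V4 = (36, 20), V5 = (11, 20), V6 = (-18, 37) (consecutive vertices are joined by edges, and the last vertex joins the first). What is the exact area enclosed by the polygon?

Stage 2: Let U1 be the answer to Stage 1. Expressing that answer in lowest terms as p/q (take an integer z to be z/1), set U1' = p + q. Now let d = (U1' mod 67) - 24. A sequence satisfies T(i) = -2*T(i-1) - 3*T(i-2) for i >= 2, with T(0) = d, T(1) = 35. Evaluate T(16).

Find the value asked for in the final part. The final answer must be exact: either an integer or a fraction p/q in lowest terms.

Stage 1: cross terms: (-6*-27 - -23*3)=231, (-23*-13 - 10*-27)=569, (10*20 - 36*-13)=668, (36*20 - 11*20)=500, (11*37 - -18*20)=767, (-18*3 - -6*37)=168; twice the area = |2903| = 2903; area = 2903/2; answer 2903/2
Stage 2: U1 = 2903/2; threaded value p + q = 2905; d = 0; T(2) = -2*(35) - 3*(0) = -70; iterating: T(2)=-70, T(3)=35, T(4)=140, T(5)=-385, T(6)=350, T(7)=455, T(8)=-1960, T(9)=2555, T(10)=770, T(11)=-9205, T(12)=16100, T(13)=-4585, T(14)=-39130, T(15)=92015, T(16)=-66640; answer -66640

-66640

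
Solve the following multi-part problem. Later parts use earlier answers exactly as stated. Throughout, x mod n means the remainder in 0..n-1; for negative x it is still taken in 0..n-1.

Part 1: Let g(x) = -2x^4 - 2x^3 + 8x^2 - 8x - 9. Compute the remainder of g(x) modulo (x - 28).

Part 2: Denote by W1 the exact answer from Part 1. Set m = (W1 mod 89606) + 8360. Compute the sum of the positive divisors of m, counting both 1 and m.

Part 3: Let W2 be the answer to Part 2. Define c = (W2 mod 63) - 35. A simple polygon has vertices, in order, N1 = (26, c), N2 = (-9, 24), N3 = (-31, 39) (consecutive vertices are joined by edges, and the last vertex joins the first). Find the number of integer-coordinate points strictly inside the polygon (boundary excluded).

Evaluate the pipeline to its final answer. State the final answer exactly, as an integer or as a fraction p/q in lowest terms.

Part 1: remainder = value at the root: -2*(28)^4 - 2*(28)^3 + 8*(28)^2 - 8*(28)^1 - 9 = (-1229312) + (-43904) + (6272) + (-224) + (-9) = -1267177; answer -1267177
Part 2: W1 = -1267177; m = 85273; 85273 = 269 * 317; sigma = (1 + 269) * (1 + 317) = 270 * 318 = 85860; answer 85860
Part 3: W2 = 85860; c = 19; cross terms: (26*24 - -9*19)=795, (-9*39 - -31*24)=393, (-31*19 - 26*39)=-1603; twice the area = |-415| = 415; area = 415/2; boundary points = 5 + 1 + 1 = 7; strictly interior points = area - boundary/2 + 1 = 205; answer 205

205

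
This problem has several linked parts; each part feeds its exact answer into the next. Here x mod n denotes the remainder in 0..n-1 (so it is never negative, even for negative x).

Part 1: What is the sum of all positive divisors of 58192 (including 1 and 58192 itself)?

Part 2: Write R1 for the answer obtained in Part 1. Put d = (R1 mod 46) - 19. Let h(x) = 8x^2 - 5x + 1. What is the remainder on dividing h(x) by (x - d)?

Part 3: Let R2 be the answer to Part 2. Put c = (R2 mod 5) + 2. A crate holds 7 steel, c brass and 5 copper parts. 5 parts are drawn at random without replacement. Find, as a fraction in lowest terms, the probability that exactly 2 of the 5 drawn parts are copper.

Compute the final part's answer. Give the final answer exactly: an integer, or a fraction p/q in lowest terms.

Part 1: 58192 = 2^4 * 3637; sigma = (1 + 2 + 4 + 8 + 16) * (1 + 3637) = 31 * 3638 = 112778; answer 112778
Part 2: R1 = 112778; d = 13; remainder = value at the root: 8*(13)^2 - 5*(13)^1 + 1 = (1352) + (-65) + (1) = 1288; answer 1288
Part 3: R2 = 1288; c = 5; total draws C(17,5) = 6188; favorable C(5,2)*C(12,3) = 2200; P = 550/1547; answer 550/1547

550/1547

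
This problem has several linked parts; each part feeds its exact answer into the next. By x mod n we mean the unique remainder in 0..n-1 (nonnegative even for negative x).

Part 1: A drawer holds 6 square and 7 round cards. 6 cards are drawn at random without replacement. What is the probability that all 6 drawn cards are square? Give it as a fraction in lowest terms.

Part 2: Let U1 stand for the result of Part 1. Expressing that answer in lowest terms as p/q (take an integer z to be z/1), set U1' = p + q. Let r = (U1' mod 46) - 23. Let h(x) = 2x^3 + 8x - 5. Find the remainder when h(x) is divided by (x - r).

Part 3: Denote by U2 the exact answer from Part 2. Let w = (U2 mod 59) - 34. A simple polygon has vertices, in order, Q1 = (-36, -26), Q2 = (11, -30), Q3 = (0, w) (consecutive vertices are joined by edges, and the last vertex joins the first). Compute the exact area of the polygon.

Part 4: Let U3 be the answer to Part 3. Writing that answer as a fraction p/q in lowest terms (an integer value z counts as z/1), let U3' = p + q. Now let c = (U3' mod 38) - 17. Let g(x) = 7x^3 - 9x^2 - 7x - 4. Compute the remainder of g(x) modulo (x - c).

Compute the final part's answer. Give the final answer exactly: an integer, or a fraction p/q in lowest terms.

-1798

Part 1: total draws C(13,6) = 1716; favorable C(6,6) = 1; P = 1/1716; answer 1/1716
Part 2: U1 = 1/1716; threaded value p + q = 1717; r = -8; remainder = value at the root: 2*(-8)^3 + 8*(-8)^1 - 5 = (-1024) + (-64) + (-5) = -1093; answer -1093
Part 3: U2 = -1093; w = -6; cross terms: (-36*-30 - 11*-26)=1366, (11*-6 - 0*-30)=-66, (0*-26 - -36*-6)=-216; twice the area = |1084| = 1084; area = 542; answer 542
Part 4: U3 = 542; threaded value p + q = 543; c = -6; remainder = value at the root: 7*(-6)^3 - 9*(-6)^2 - 7*(-6)^1 - 4 = (-1512) + (-324) + (42) + (-4) = -1798; answer -1798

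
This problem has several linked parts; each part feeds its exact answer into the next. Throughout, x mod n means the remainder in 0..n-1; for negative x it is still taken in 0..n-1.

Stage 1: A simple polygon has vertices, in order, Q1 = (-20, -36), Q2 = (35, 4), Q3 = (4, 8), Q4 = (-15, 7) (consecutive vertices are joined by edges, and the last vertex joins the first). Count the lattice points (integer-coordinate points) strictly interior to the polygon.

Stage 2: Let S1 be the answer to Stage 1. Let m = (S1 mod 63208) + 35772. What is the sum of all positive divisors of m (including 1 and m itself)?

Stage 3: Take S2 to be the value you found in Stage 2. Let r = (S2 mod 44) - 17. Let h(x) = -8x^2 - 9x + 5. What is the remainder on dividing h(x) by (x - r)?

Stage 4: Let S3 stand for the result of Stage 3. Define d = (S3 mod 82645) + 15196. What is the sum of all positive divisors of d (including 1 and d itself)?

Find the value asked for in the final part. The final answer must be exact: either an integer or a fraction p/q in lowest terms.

Stage 1: cross terms: (-20*4 - 35*-36)=1180, (35*8 - 4*4)=264, (4*7 - -15*8)=148, (-15*-36 - -20*7)=680; twice the area = |2272| = 2272; area = 1136; boundary points = 5 + 1 + 1 + 1 = 8; strictly interior points = area - boundary/2 + 1 = 1133; answer 1133
Stage 2: S1 = 1133; m = 36905; 36905 = 5 * 11^2 * 61; sigma = (1 + 5) * (1 + 11 + 121) * (1 + 61) = 6 * 133 * 62 = 49476; answer 49476
Stage 3: S2 = 49476; r = 3; remainder = value at the root: -8*(3)^2 - 9*(3)^1 + 5 = (-72) + (-27) + (5) = -94; answer -94
Stage 4: S3 = -94; d = 97747; 97747 = 13 * 73 * 103; sigma = (1 + 13) * (1 + 73) * (1 + 103) = 14 * 74 * 104 = 107744; answer 107744

107744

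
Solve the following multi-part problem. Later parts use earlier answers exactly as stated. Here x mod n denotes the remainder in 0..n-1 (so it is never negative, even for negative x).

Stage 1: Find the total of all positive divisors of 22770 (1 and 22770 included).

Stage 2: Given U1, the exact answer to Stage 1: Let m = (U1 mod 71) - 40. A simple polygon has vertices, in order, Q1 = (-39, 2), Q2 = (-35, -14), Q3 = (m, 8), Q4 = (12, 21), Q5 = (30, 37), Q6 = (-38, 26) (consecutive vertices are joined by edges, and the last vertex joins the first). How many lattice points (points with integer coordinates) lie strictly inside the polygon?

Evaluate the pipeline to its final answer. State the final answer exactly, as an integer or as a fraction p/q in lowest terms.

Stage 1: 22770 = 2 * 3^2 * 5 * 11 * 23; sigma = (1 + 2) * (1 + 3 + 9) * (1 + 5) * (1 + 11) * (1 + 23) = 3 * 13 * 6 * 12 * 24 = 67392; answer 67392
Stage 2: U1 = 67392; m = -27; cross terms: (-39*-14 - -35*2)=616, (-35*8 - -27*-14)=-658, (-27*21 - 12*8)=-663, (12*37 - 30*21)=-186, (30*26 - -38*37)=2186, (-38*2 - -39*26)=938; twice the area = |2233| = 2233; area = 2233/2; boundary points = 4 + 2 + 13 + 2 + 1 + 1 = 23; strictly interior points = area - boundary/2 + 1 = 1106; answer 1106

1106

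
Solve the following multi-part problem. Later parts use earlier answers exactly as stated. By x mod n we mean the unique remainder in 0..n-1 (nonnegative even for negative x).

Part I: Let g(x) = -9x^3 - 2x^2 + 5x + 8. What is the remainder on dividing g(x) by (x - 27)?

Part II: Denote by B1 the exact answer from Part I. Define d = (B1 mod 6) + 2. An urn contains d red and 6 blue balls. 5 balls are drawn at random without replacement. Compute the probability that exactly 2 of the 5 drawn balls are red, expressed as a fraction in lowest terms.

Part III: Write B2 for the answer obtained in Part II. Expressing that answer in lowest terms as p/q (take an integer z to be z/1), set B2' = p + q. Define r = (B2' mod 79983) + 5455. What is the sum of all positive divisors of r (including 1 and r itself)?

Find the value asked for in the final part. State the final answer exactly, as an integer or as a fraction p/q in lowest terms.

8904

Part I: remainder = value at the root: -9*(27)^3 - 2*(27)^2 + 5*(27)^1 + 8 = (-177147) + (-1458) + (135) + (8) = -178462; answer -178462
Part II: B1 = -178462; d = 4; total draws C(10,5) = 252; favorable C(4,2)*C(6,3) = 120; P = 10/21; answer 10/21
Part III: B2 = 10/21; threaded value p + q = 31; r = 5486; 5486 = 2 * 13 * 211; sigma = (1 + 2) * (1 + 13) * (1 + 211) = 3 * 14 * 212 = 8904; answer 8904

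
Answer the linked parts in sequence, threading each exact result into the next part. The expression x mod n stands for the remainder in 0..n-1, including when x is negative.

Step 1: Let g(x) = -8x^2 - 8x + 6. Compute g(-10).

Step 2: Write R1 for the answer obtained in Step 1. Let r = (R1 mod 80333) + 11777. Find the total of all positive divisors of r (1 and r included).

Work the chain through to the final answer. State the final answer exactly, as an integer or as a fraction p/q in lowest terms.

Step 1: -8*(-10)^2 - 8*(-10)^1 + 6 = (-800) + (80) + (6) = -714; answer -714
Step 2: R1 = -714; r = 91396; 91396 = 2^2 * 73 * 313; sigma = (1 + 2 + 4) * (1 + 73) * (1 + 313) = 7 * 74 * 314 = 162652; answer 162652

162652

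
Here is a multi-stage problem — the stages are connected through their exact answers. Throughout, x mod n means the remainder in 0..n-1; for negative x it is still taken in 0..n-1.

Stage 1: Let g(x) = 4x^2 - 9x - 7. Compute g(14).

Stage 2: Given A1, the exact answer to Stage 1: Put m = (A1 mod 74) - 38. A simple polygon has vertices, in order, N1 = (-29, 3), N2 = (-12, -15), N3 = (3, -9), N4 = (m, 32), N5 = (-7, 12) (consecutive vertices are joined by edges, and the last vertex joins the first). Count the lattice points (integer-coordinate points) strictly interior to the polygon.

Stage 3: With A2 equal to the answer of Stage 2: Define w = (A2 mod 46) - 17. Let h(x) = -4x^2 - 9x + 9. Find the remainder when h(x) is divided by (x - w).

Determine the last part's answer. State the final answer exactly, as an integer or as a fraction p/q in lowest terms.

-250

Stage 1: 4*(14)^2 - 9*(14)^1 - 7 = (784) + (-126) + (-7) = 651; answer 651
Stage 2: A1 = 651; m = 21; cross terms: (-29*-15 - -12*3)=471, (-12*-9 - 3*-15)=153, (3*32 - 21*-9)=285, (21*12 - -7*32)=476, (-7*3 - -29*12)=327; twice the area = |1712| = 1712; area = 856; boundary points = 1 + 3 + 1 + 4 + 1 = 10; strictly interior points = area - boundary/2 + 1 = 852; answer 852
Stage 3: A2 = 852; w = 7; remainder = value at the root: -4*(7)^2 - 9*(7)^1 + 9 = (-196) + (-63) + (9) = -250; answer -250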